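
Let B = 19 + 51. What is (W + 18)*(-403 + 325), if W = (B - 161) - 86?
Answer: 12402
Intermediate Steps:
B = 70
W = -177 (W = (70 - 161) - 86 = -91 - 86 = -177)
(W + 18)*(-403 + 325) = (-177 + 18)*(-403 + 325) = -159*(-78) = 12402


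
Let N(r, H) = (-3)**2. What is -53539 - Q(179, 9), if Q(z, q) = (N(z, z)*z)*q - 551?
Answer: -67487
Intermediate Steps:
N(r, H) = 9
Q(z, q) = -551 + 9*q*z (Q(z, q) = (9*z)*q - 551 = 9*q*z - 551 = -551 + 9*q*z)
-53539 - Q(179, 9) = -53539 - (-551 + 9*9*179) = -53539 - (-551 + 14499) = -53539 - 1*13948 = -53539 - 13948 = -67487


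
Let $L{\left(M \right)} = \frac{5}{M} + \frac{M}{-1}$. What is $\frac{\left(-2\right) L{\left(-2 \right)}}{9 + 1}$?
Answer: $\frac{1}{10} \approx 0.1$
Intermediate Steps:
$L{\left(M \right)} = - M + \frac{5}{M}$ ($L{\left(M \right)} = \frac{5}{M} + M \left(-1\right) = \frac{5}{M} - M = - M + \frac{5}{M}$)
$\frac{\left(-2\right) L{\left(-2 \right)}}{9 + 1} = \frac{\left(-2\right) \left(\left(-1\right) \left(-2\right) + \frac{5}{-2}\right)}{9 + 1} = \frac{\left(-2\right) \left(2 + 5 \left(- \frac{1}{2}\right)\right)}{10} = - 2 \left(2 - \frac{5}{2}\right) \frac{1}{10} = \left(-2\right) \left(- \frac{1}{2}\right) \frac{1}{10} = 1 \cdot \frac{1}{10} = \frac{1}{10}$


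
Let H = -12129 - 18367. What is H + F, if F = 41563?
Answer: 11067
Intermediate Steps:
H = -30496
H + F = -30496 + 41563 = 11067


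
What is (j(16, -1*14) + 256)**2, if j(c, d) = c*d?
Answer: 1024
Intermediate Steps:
(j(16, -1*14) + 256)**2 = (16*(-1*14) + 256)**2 = (16*(-14) + 256)**2 = (-224 + 256)**2 = 32**2 = 1024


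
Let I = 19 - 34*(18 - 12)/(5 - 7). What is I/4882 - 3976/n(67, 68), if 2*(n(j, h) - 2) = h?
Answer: -4851619/43938 ≈ -110.42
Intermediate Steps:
n(j, h) = 2 + h/2
I = 121 (I = 19 - 204/(-2) = 19 - 204*(-1)/2 = 19 - 34*(-3) = 19 + 102 = 121)
I/4882 - 3976/n(67, 68) = 121/4882 - 3976/(2 + (½)*68) = 121*(1/4882) - 3976/(2 + 34) = 121/4882 - 3976/36 = 121/4882 - 3976*1/36 = 121/4882 - 994/9 = -4851619/43938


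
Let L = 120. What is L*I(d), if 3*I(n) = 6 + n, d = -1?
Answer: 200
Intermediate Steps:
I(n) = 2 + n/3 (I(n) = (6 + n)/3 = 2 + n/3)
L*I(d) = 120*(2 + (1/3)*(-1)) = 120*(2 - 1/3) = 120*(5/3) = 200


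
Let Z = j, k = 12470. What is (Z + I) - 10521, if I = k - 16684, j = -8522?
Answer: -23257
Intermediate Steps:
Z = -8522
I = -4214 (I = 12470 - 16684 = -4214)
(Z + I) - 10521 = (-8522 - 4214) - 10521 = -12736 - 10521 = -23257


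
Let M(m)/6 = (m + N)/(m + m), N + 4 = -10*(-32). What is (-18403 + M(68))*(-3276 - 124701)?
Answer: 40000875051/17 ≈ 2.3530e+9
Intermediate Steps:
N = 316 (N = -4 - 10*(-32) = -4 + 320 = 316)
M(m) = 3*(316 + m)/m (M(m) = 6*((m + 316)/(m + m)) = 6*((316 + m)/((2*m))) = 6*((316 + m)*(1/(2*m))) = 6*((316 + m)/(2*m)) = 3*(316 + m)/m)
(-18403 + M(68))*(-3276 - 124701) = (-18403 + (3 + 948/68))*(-3276 - 124701) = (-18403 + (3 + 948*(1/68)))*(-127977) = (-18403 + (3 + 237/17))*(-127977) = (-18403 + 288/17)*(-127977) = -312563/17*(-127977) = 40000875051/17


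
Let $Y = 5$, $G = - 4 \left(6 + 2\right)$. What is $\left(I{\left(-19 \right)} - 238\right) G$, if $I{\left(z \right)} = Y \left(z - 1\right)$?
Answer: $10816$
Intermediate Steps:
$G = -32$ ($G = \left(-4\right) 8 = -32$)
$I{\left(z \right)} = -5 + 5 z$ ($I{\left(z \right)} = 5 \left(z - 1\right) = 5 \left(-1 + z\right) = -5 + 5 z$)
$\left(I{\left(-19 \right)} - 238\right) G = \left(\left(-5 + 5 \left(-19\right)\right) - 238\right) \left(-32\right) = \left(\left(-5 - 95\right) - 238\right) \left(-32\right) = \left(-100 - 238\right) \left(-32\right) = \left(-338\right) \left(-32\right) = 10816$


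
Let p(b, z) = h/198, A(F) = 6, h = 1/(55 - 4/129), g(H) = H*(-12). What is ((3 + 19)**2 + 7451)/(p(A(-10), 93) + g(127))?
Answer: -3713627610/713241101 ≈ -5.2067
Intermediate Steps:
g(H) = -12*H
h = 129/7091 (h = 1/(55 - 4*1/129) = 1/(55 - 4/129) = 1/(7091/129) = 129/7091 ≈ 0.018192)
p(b, z) = 43/468006 (p(b, z) = (129/7091)/198 = (129/7091)*(1/198) = 43/468006)
((3 + 19)**2 + 7451)/(p(A(-10), 93) + g(127)) = ((3 + 19)**2 + 7451)/(43/468006 - 12*127) = (22**2 + 7451)/(43/468006 - 1524) = (484 + 7451)/(-713241101/468006) = 7935*(-468006/713241101) = -3713627610/713241101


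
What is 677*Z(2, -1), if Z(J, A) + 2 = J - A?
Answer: 677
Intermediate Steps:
Z(J, A) = -2 + J - A (Z(J, A) = -2 + (J - A) = -2 + J - A)
677*Z(2, -1) = 677*(-2 + 2 - 1*(-1)) = 677*(-2 + 2 + 1) = 677*1 = 677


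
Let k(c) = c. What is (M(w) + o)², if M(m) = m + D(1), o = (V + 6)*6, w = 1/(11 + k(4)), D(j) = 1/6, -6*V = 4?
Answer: 935089/900 ≈ 1039.0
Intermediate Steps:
V = -⅔ (V = -⅙*4 = -⅔ ≈ -0.66667)
D(j) = ⅙
w = 1/15 (w = 1/(11 + 4) = 1/15 ≈ 0.066667)
o = 32 (o = (-⅔ + 6)*6 = (16/3)*6 = 32)
M(m) = ⅙ + m (M(m) = m + ⅙ = ⅙ + m)
(M(w) + o)² = ((⅙ + 1/15) + 32)² = (7/30 + 32)² = (967/30)² = 935089/900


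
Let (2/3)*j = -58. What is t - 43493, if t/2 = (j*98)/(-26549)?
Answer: -1154678605/26549 ≈ -43492.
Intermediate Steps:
j = -87 (j = (3/2)*(-58) = -87)
t = 17052/26549 (t = 2*(-87*98/(-26549)) = 2*(-8526*(-1/26549)) = 2*(8526/26549) = 17052/26549 ≈ 0.64228)
t - 43493 = 17052/26549 - 43493 = -1154678605/26549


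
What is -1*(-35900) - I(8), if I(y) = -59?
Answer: 35959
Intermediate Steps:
-1*(-35900) - I(8) = -1*(-35900) - 1*(-59) = 35900 + 59 = 35959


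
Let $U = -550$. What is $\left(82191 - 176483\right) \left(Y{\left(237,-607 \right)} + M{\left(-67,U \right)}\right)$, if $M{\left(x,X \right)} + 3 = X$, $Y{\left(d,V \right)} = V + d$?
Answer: $87031516$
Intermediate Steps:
$M{\left(x,X \right)} = -3 + X$
$\left(82191 - 176483\right) \left(Y{\left(237,-607 \right)} + M{\left(-67,U \right)}\right) = \left(82191 - 176483\right) \left(\left(-607 + 237\right) - 553\right) = - 94292 \left(-370 - 553\right) = \left(-94292\right) \left(-923\right) = 87031516$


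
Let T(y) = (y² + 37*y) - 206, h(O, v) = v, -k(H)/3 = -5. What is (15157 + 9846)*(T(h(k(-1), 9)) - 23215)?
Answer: -575244021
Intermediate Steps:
k(H) = 15 (k(H) = -3*(-5) = 15)
T(y) = -206 + y² + 37*y
(15157 + 9846)*(T(h(k(-1), 9)) - 23215) = (15157 + 9846)*((-206 + 9² + 37*9) - 23215) = 25003*((-206 + 81 + 333) - 23215) = 25003*(208 - 23215) = 25003*(-23007) = -575244021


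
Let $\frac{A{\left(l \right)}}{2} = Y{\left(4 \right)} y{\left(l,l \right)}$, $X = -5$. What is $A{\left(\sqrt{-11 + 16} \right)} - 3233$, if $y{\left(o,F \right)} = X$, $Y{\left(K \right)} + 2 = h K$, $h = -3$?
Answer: $-3093$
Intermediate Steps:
$Y{\left(K \right)} = -2 - 3 K$
$y{\left(o,F \right)} = -5$
$A{\left(l \right)} = 140$ ($A{\left(l \right)} = 2 \left(-2 - 12\right) \left(-5\right) = 2 \left(\left(-14\right) \left(-5\right)\right) = 2 \cdot 70 = 140$)
$A{\left(\sqrt{-11 + 16} \right)} - 3233 = 140 - 3233 = -3093$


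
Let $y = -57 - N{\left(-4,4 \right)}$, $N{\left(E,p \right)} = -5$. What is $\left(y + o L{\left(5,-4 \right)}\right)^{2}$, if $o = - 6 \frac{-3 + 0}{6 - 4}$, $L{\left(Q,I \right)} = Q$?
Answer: $49$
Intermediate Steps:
$y = -52$ ($y = -57 - -5 = -57 + 5 = -52$)
$o = 9$ ($o = - 6 \left(- \frac{3}{2}\right) = - 6 \left(\left(-3\right) \frac{1}{2}\right) = \left(-6\right) \left(- \frac{3}{2}\right) = 9$)
$\left(y + o L{\left(5,-4 \right)}\right)^{2} = \left(-52 + 9 \cdot 5\right)^{2} = \left(-52 + 45\right)^{2} = \left(-7\right)^{2} = 49$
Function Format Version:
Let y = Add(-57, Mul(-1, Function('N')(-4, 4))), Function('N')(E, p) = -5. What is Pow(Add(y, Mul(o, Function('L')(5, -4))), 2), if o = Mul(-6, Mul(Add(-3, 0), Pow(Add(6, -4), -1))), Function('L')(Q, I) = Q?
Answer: 49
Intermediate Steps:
y = -52 (y = Add(-57, Mul(-1, -5)) = Add(-57, 5) = -52)
o = 9 (o = Mul(-6, Mul(-3, Pow(2, -1))) = Mul(-6, Mul(-3, Rational(1, 2))) = Mul(-6, Rational(-3, 2)) = 9)
Pow(Add(y, Mul(o, Function('L')(5, -4))), 2) = Pow(Add(-52, Mul(9, 5)), 2) = Pow(Add(-52, 45), 2) = Pow(-7, 2) = 49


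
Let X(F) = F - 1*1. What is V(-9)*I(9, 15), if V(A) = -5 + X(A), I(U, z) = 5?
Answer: -75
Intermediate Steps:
X(F) = -1 + F (X(F) = F - 1 = -1 + F)
V(A) = -6 + A (V(A) = -5 + (-1 + A) = -6 + A)
V(-9)*I(9, 15) = (-6 - 9)*5 = -15*5 = -75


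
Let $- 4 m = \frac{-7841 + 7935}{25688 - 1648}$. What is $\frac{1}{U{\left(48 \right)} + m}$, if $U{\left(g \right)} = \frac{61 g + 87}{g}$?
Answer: $\frac{24040}{1509989} \approx 0.015921$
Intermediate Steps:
$U{\left(g \right)} = \frac{87 + 61 g}{g}$
$m = - \frac{47}{48080}$ ($m = - \frac{\left(-7841 + 7935\right) \frac{1}{25688 - 1648}}{4} = - \frac{94 \cdot \frac{1}{24040}}{4} = \left(- \frac{1}{4}\right) \frac{47}{12020} = - \frac{47}{48080} \approx -0.00097754$)
$\frac{1}{U{\left(48 \right)} + m} = \frac{1}{\left(61 + \frac{87}{48}\right) - \frac{47}{48080}} = \frac{1}{\left(61 + 87 \cdot \frac{1}{48}\right) - \frac{47}{48080}} = \frac{1}{\left(61 + \frac{29}{16}\right) - \frac{47}{48080}} = \frac{1}{\frac{1005}{16} - \frac{47}{48080}} = \frac{1}{\frac{1509989}{24040}} = \frac{24040}{1509989}$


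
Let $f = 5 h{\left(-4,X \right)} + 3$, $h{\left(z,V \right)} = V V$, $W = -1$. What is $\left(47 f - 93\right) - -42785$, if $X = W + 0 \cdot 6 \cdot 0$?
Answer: $43068$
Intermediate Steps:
$X = -1$ ($X = -1 + 0 \cdot 6 \cdot 0 = -1 + 0 \cdot 0 = -1 + 0 = -1$)
$h{\left(z,V \right)} = V^{2}$
$f = 8$ ($f = 5 \left(-1\right)^{2} + 3 = 5 \cdot 1 + 3 = 5 + 3 = 8$)
$\left(47 f - 93\right) - -42785 = \left(47 \cdot 8 - 93\right) - -42785 = \left(376 - 93\right) + 42785 = 283 + 42785 = 43068$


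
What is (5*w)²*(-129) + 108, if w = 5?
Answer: -80517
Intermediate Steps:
(5*w)²*(-129) + 108 = (5*5)²*(-129) + 108 = 25²*(-129) + 108 = 625*(-129) + 108 = -80625 + 108 = -80517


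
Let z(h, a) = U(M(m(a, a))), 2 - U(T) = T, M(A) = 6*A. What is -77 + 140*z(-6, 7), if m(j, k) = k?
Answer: -5677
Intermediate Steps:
U(T) = 2 - T
z(h, a) = 2 - 6*a
-77 + 140*z(-6, 7) = -77 + 140*(2 - 6*7) = -77 + 140*(2 - 42) = -77 + 140*(-40) = -77 - 5600 = -5677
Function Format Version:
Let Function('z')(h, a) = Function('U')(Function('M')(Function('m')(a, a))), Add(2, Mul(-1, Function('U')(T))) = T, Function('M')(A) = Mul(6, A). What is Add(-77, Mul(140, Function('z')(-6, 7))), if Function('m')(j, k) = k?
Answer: -5677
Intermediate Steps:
Function('U')(T) = Add(2, Mul(-1, T))
Function('z')(h, a) = Add(2, Mul(-6, a)) (Function('z')(h, a) = Add(2, Mul(-1, Mul(6, a))) = Add(2, Mul(-6, a)))
Add(-77, Mul(140, Function('z')(-6, 7))) = Add(-77, Mul(140, Add(2, Mul(-6, 7)))) = Add(-77, Mul(140, Add(2, -42))) = Add(-77, Mul(140, -40)) = Add(-77, -5600) = -5677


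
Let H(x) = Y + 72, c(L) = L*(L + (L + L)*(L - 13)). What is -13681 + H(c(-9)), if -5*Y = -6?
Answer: -68039/5 ≈ -13608.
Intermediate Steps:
Y = 6/5 (Y = -1/5*(-6) = 6/5 ≈ 1.2000)
c(L) = L*(L + 2*L*(-13 + L)) (c(L) = L*(L + (2*L)*(-13 + L)) = L*(L + 2*L*(-13 + L)))
H(x) = 366/5 (H(x) = 6/5 + 72 = 366/5)
-13681 + H(c(-9)) = -13681 + 366/5 = -68039/5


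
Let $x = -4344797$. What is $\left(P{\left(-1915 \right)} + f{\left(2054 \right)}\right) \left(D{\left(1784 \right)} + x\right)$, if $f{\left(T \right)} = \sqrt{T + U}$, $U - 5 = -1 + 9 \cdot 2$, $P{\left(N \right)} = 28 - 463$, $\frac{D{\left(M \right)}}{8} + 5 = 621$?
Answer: $1887843015 - 8679738 \sqrt{519} \approx 1.6901 \cdot 10^{9}$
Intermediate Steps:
$D{\left(M \right)} = 4928$ ($D{\left(M \right)} = -40 + 8 \cdot 621 = -40 + 4968 = 4928$)
$P{\left(N \right)} = -435$
$U = 22$ ($U = 5 + \left(-1 + 9 \cdot 2\right) = 5 + \left(-1 + 18\right) = 5 + 17 = 22$)
$f{\left(T \right)} = \sqrt{22 + T}$ ($f{\left(T \right)} = \sqrt{T + 22} = \sqrt{22 + T}$)
$\left(P{\left(-1915 \right)} + f{\left(2054 \right)}\right) \left(D{\left(1784 \right)} + x\right) = \left(-435 + \sqrt{22 + 2054}\right) \left(4928 - 4344797\right) = \left(-435 + \sqrt{2076}\right) \left(-4339869\right) = \left(-435 + 2 \sqrt{519}\right) \left(-4339869\right) = 1887843015 - 8679738 \sqrt{519}$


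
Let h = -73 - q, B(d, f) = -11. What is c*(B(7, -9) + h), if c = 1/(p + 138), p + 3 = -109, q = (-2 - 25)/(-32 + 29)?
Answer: -93/26 ≈ -3.5769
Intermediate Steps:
q = 9 (q = -27/(-3) = -27*(-1/3) = 9)
p = -112 (p = -3 - 109 = -112)
h = -82 (h = -73 - 1*9 = -73 - 9 = -82)
c = 1/26 (c = 1/(-112 + 138) = 1/26 ≈ 0.038462)
c*(B(7, -9) + h) = (-11 - 82)/26 = (1/26)*(-93) = -93/26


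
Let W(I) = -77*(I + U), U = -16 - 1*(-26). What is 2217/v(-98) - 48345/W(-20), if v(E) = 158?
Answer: -26961/553 ≈ -48.754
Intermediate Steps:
U = 10 (U = -16 + 26 = 10)
W(I) = -770 - 77*I (W(I) = -77*(I + 10) = -77*(10 + I) = -770 - 77*I)
2217/v(-98) - 48345/W(-20) = 2217/158 - 48345/(-770 - 77*(-20)) = 2217*(1/158) - 48345/(-770 + 1540) = 2217/158 - 48345/770 = 2217/158 - 48345*1/770 = 2217/158 - 879/14 = -26961/553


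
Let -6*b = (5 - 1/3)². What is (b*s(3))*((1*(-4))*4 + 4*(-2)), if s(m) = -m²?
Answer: -784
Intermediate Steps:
b = -98/27 (b = -(5 - 1/3)²/6 = -(5 - 1*⅓)²/6 = -(5 - ⅓)²/6 = -(14/3)²/6 = -⅙*196/9 = -98/27 ≈ -3.6296)
(b*s(3))*((1*(-4))*4 + 4*(-2)) = (-(-98)*3²/27)*((1*(-4))*4 + 4*(-2)) = (-(-98)*9/27)*(-4*4 - 8) = (-98/27*(-9))*(-16 - 8) = (98/3)*(-24) = -784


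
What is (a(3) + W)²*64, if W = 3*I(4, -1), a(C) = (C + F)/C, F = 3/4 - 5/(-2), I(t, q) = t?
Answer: 114244/9 ≈ 12694.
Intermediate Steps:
F = 13/4 (F = 3*(¼) - 5*(-½) = ¾ + 5/2 = 13/4 ≈ 3.2500)
a(C) = (13/4 + C)/C (a(C) = (C + 13/4)/C = (13/4 + C)/C)
W = 12 (W = 3*4 = 12)
(a(3) + W)²*64 = ((13/4 + 3)/3 + 12)²*64 = ((⅓)*(25/4) + 12)²*64 = (25/12 + 12)²*64 = (169/12)²*64 = (28561/144)*64 = 114244/9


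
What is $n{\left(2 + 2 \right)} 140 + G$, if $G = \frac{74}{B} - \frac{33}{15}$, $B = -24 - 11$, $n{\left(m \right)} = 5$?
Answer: $\frac{24349}{35} \approx 695.69$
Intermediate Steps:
$B = -35$ ($B = -24 - 11 = -35$)
$G = - \frac{151}{35}$ ($G = \frac{74}{-35} - \frac{33}{15} = 74 \left(- \frac{1}{35}\right) - \frac{11}{5} = - \frac{74}{35} - \frac{11}{5} = - \frac{151}{35} \approx -4.3143$)
$n{\left(2 + 2 \right)} 140 + G = 5 \cdot 140 - \frac{151}{35} = 700 - \frac{151}{35} = \frac{24349}{35}$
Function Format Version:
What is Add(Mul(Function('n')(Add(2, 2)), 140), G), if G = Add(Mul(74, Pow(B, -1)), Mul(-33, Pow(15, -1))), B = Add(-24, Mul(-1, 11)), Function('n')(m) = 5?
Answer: Rational(24349, 35) ≈ 695.69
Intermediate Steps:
B = -35 (B = Add(-24, -11) = -35)
G = Rational(-151, 35) (G = Add(Mul(74, Pow(-35, -1)), Mul(-33, Pow(15, -1))) = Add(Mul(74, Rational(-1, 35)), Mul(-33, Rational(1, 15))) = Add(Rational(-74, 35), Rational(-11, 5)) = Rational(-151, 35) ≈ -4.3143)
Add(Mul(Function('n')(Add(2, 2)), 140), G) = Add(Mul(5, 140), Rational(-151, 35)) = Add(700, Rational(-151, 35)) = Rational(24349, 35)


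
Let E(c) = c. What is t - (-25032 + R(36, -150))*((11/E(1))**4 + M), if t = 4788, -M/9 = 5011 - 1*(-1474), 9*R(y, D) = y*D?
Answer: -1120728780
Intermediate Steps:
R(y, D) = D*y/9 (R(y, D) = (y*D)/9 = (D*y)/9 = D*y/9)
M = -58365 (M = -9*(5011 - 1*(-1474)) = -9*(5011 + 1474) = -9*6485 = -58365)
t - (-25032 + R(36, -150))*((11/E(1))**4 + M) = 4788 - (-25032 + (1/9)*(-150)*36)*((11/1)**4 - 58365) = 4788 - (-25032 - 600)*((11*1)**4 - 58365) = 4788 - (-25632)*(11**4 - 58365) = 4788 - (-25632)*(14641 - 58365) = 4788 - (-25632)*(-43724) = 4788 - 1*1120733568 = 4788 - 1120733568 = -1120728780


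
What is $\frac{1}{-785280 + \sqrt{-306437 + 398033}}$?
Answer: $- \frac{65440}{51388715567} - \frac{\sqrt{22899}}{308332293402} \approx -1.2739 \cdot 10^{-6}$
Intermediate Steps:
$\frac{1}{-785280 + \sqrt{-306437 + 398033}} = \frac{1}{-785280 + \sqrt{91596}} = \frac{1}{-785280 + 2 \sqrt{22899}}$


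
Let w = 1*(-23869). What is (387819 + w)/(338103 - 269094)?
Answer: 363950/69009 ≈ 5.2739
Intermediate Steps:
w = -23869
(387819 + w)/(338103 - 269094) = (387819 - 23869)/(338103 - 269094) = 363950/69009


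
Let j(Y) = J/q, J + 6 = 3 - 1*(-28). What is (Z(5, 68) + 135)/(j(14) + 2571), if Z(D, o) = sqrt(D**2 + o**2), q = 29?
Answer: 3915/74584 + 29*sqrt(4649)/74584 ≈ 0.079002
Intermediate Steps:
J = 25 (J = -6 + (3 - 1*(-28)) = -6 + (3 + 28) = -6 + 31 = 25)
j(Y) = 25/29
(Z(5, 68) + 135)/(j(14) + 2571) = (sqrt(5**2 + 68**2) + 135)/(25/29 + 2571) = (sqrt(25 + 4624) + 135)/(74584/29) = (sqrt(4649) + 135)*(29/74584) = (135 + sqrt(4649))*(29/74584) = 3915/74584 + 29*sqrt(4649)/74584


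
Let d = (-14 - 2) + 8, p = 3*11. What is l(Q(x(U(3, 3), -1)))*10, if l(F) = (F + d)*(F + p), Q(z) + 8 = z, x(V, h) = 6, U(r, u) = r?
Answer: -3100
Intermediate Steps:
Q(z) = -8 + z
p = 33
d = -8 (d = -16 + 8 = -8)
l(F) = (-8 + F)*(33 + F) (l(F) = (F - 8)*(F + 33) = (-8 + F)*(33 + F))
l(Q(x(U(3, 3), -1)))*10 = (-264 + (-8 + 6)² + 25*(-8 + 6))*10 = (-264 + (-2)² + 25*(-2))*10 = (-264 + 4 - 50)*10 = -310*10 = -3100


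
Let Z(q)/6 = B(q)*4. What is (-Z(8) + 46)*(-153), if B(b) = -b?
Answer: -36414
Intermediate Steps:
Z(q) = -24*q (Z(q) = 6*(-q*4) = 6*(-4*q) = -24*q)
(-Z(8) + 46)*(-153) = (-(-24)*8 + 46)*(-153) = (-1*(-192) + 46)*(-153) = (192 + 46)*(-153) = 238*(-153) = -36414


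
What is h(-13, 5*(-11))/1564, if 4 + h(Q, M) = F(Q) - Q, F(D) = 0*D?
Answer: 9/1564 ≈ 0.0057545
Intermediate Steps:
F(D) = 0
h(Q, M) = -4 - Q (h(Q, M) = -4 + (0 - Q) = -4 - Q)
h(-13, 5*(-11))/1564 = (-4 - 1*(-13))/1564 = (-4 + 13)*(1/1564) = 9*(1/1564) = 9/1564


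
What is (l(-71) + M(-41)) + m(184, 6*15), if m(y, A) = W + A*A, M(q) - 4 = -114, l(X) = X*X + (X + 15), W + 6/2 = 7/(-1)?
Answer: 12965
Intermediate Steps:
W = -10 (W = -3 + 7/(-1) = -3 + 7*(-1) = -3 - 7 = -10)
l(X) = 15 + X + X² (l(X) = X² + (15 + X) = 15 + X + X²)
M(q) = -110 (M(q) = 4 - 114 = -110)
m(y, A) = -10 + A² (m(y, A) = -10 + A*A = -10 + A²)
(l(-71) + M(-41)) + m(184, 6*15) = ((15 - 71 + (-71)²) - 110) + (-10 + (6*15)²) = ((15 - 71 + 5041) - 110) + (-10 + 90²) = (4985 - 110) + (-10 + 8100) = 4875 + 8090 = 12965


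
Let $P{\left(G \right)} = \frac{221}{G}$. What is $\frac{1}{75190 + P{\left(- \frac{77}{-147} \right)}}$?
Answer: $\frac{11}{831731} \approx 1.3225 \cdot 10^{-5}$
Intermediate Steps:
$\frac{1}{75190 + P{\left(- \frac{77}{-147} \right)}} = \frac{1}{75190 + \frac{221}{\left(-77\right) \frac{1}{-147}}} = \frac{1}{75190 + \frac{221}{\left(-77\right) \left(- \frac{1}{147}\right)}} = \frac{1}{75190 + \frac{221}{\frac{11}{21}}} = \frac{1}{75190 + 221 \cdot \frac{21}{11}} = \frac{1}{75190 + \frac{4641}{11}} = \frac{1}{\frac{831731}{11}} = \frac{11}{831731}$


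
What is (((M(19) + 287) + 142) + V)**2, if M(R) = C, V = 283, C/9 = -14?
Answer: 343396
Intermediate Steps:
C = -126 (C = 9*(-14) = -126)
M(R) = -126
(((M(19) + 287) + 142) + V)**2 = (((-126 + 287) + 142) + 283)**2 = ((161 + 142) + 283)**2 = (303 + 283)**2 = 586**2 = 343396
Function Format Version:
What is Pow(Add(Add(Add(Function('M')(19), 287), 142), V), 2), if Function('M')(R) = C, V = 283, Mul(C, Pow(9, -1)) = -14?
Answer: 343396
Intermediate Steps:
C = -126 (C = Mul(9, -14) = -126)
Function('M')(R) = -126
Pow(Add(Add(Add(Function('M')(19), 287), 142), V), 2) = Pow(Add(Add(Add(-126, 287), 142), 283), 2) = Pow(Add(Add(161, 142), 283), 2) = Pow(Add(303, 283), 2) = Pow(586, 2) = 343396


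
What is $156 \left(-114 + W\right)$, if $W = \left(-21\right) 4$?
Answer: $-30888$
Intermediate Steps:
$W = -84$
$156 \left(-114 + W\right) = 156 \left(-114 - 84\right) = 156 \left(-198\right) = -30888$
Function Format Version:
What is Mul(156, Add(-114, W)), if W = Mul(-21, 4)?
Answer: -30888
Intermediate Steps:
W = -84
Mul(156, Add(-114, W)) = Mul(156, Add(-114, -84)) = Mul(156, -198) = -30888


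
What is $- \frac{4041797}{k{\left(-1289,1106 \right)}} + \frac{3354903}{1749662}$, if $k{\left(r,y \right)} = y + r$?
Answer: $\frac{7072392569863}{320188146} \approx 22088.0$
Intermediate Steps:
$k{\left(r,y \right)} = r + y$
$- \frac{4041797}{k{\left(-1289,1106 \right)}} + \frac{3354903}{1749662} = - \frac{4041797}{-1289 + 1106} + \frac{3354903}{1749662} = - \frac{4041797}{-183} + 3354903 \cdot \frac{1}{1749662} = \left(-4041797\right) \left(- \frac{1}{183}\right) + \frac{3354903}{1749662} = \frac{4041797}{183} + \frac{3354903}{1749662} = \frac{7072392569863}{320188146}$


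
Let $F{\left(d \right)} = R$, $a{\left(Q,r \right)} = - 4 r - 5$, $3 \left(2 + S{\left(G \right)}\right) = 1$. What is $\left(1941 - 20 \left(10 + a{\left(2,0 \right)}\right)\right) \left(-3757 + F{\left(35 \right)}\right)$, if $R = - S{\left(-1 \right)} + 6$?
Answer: $- \frac{20707568}{3} \approx -6.9025 \cdot 10^{6}$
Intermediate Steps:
$S{\left(G \right)} = - \frac{5}{3}$ ($S{\left(G \right)} = -2 + \frac{1}{3} \cdot 1 = -2 + \frac{1}{3} = - \frac{5}{3}$)
$a{\left(Q,r \right)} = -5 - 4 r$
$R = \frac{23}{3}$ ($R = \left(-1\right) \left(- \frac{5}{3}\right) + 6 = \frac{5}{3} + 6 = \frac{23}{3} \approx 7.6667$)
$F{\left(d \right)} = \frac{23}{3}$
$\left(1941 - 20 \left(10 + a{\left(2,0 \right)}\right)\right) \left(-3757 + F{\left(35 \right)}\right) = \left(1941 - 20 \left(10 - 5\right)\right) \left(-3757 + \frac{23}{3}\right) = \left(1941 - 20 \left(10 + \left(-5 + 0\right)\right)\right) \left(- \frac{11248}{3}\right) = \left(1941 - 20 \left(10 - 5\right)\right) \left(- \frac{11248}{3}\right) = \left(1941 - 100\right) \left(- \frac{11248}{3}\right) = 1841 \left(- \frac{11248}{3}\right) = - \frac{20707568}{3}$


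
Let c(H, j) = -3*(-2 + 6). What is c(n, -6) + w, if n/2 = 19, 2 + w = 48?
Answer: 34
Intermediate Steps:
w = 46 (w = -2 + 48 = 46)
n = 38 (n = 2*19 = 38)
c(H, j) = -12 (c(H, j) = -3*4 = -12)
c(n, -6) + w = -12 + 46 = 34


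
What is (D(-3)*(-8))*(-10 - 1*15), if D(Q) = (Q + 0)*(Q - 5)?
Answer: 4800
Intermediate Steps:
D(Q) = Q*(-5 + Q)
(D(-3)*(-8))*(-10 - 1*15) = (-3*(-5 - 3)*(-8))*(-10 - 1*15) = (-3*(-8)*(-8))*(-10 - 15) = (24*(-8))*(-25) = -192*(-25) = 4800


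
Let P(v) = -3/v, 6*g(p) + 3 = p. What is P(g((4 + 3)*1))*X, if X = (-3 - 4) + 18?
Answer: -99/2 ≈ -49.500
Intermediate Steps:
g(p) = -½ + p/6
X = 11 (X = -7 + 18 = 11)
P(g((4 + 3)*1))*X = -3/(-½ + ((4 + 3)*1)/6)*11 = -3/(-½ + (7*1)/6)*11 = -3/(-½ + (⅙)*7)*11 = -3/(-½ + 7/6)*11 = -3/⅔*11 = -3*3/2*11 = -9/2*11 = -99/2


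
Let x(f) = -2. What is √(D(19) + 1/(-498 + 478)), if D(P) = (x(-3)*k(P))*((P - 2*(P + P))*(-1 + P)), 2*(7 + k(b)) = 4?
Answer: I*√1026005/10 ≈ 101.29*I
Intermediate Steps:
k(b) = -5 (k(b) = -7 + (½)*4 = -7 + 2 = -5)
D(P) = -30*P*(-1 + P) (D(P) = (-2*(-5))*((P - 2*(P + P))*(-1 + P)) = 10*((P - 4*P)*(-1 + P)) = 10*((-3*P)*(-1 + P)) = 10*(-3*P*(-1 + P)) = -30*P*(-1 + P))
√(D(19) + 1/(-498 + 478)) = √(30*19*(1 - 1*19) + 1/(-498 + 478)) = √(30*19*(1 - 19) + 1/(-20)) = √(30*19*(-18) - 1/20) = √(-10260 - 1/20) = √(-205201/20) = I*√1026005/10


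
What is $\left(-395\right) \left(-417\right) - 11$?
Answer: $164704$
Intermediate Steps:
$\left(-395\right) \left(-417\right) - 11 = 164715 - 11 = 164704$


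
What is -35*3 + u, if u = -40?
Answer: -145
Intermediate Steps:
-35*3 + u = -35*3 - 40 = -7*15 - 40 = -105 - 40 = -145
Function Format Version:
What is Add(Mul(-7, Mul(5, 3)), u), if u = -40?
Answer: -145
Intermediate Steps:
Add(Mul(-7, Mul(5, 3)), u) = Add(Mul(-7, Mul(5, 3)), -40) = Add(Mul(-7, 15), -40) = Add(-105, -40) = -145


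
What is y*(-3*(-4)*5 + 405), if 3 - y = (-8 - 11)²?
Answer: -166470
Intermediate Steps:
y = -358 (y = 3 - (-8 - 11)² = 3 - 1*(-19)² = 3 - 1*361 = 3 - 361 = -358)
y*(-3*(-4)*5 + 405) = -358*(-3*(-4)*5 + 405) = -358*(12*5 + 405) = -358*(60 + 405) = -358*465 = -166470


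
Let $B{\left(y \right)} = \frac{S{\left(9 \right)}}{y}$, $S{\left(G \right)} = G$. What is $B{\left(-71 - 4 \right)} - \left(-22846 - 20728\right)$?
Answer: $\frac{1089347}{25} \approx 43574.0$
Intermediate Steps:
$B{\left(y \right)} = \frac{9}{y}$
$B{\left(-71 - 4 \right)} - \left(-22846 - 20728\right) = \frac{9}{-71 - 4} - \left(-22846 - 20728\right) = \frac{9}{-75} - -43574 = 9 \left(- \frac{1}{75}\right) + 43574 = - \frac{3}{25} + 43574 = \frac{1089347}{25}$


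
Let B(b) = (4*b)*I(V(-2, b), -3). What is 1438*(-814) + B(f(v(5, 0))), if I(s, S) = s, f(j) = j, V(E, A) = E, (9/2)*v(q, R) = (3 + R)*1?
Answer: -3511612/3 ≈ -1.1705e+6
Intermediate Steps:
v(q, R) = ⅔ + 2*R/9 (v(q, R) = 2*((3 + R)*1)/9 = 2*(3 + R)/9 = ⅔ + 2*R/9)
B(b) = -8*b (B(b) = (4*b)*(-2) = -8*b)
1438*(-814) + B(f(v(5, 0))) = 1438*(-814) - 8*(⅔ + (2/9)*0) = -1170532 - 8*(⅔ + 0) = -1170532 - 8*⅔ = -1170532 - 16/3 = -3511612/3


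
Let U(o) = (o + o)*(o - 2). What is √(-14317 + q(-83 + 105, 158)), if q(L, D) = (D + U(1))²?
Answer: √10019 ≈ 100.09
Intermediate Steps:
U(o) = 2*o*(-2 + o) (U(o) = (2*o)*(-2 + o) = 2*o*(-2 + o))
q(L, D) = (-2 + D)² (q(L, D) = (D + 2*1*(-2 + 1))² = (D + 2*1*(-1))² = (D - 2)² = (-2 + D)²)
√(-14317 + q(-83 + 105, 158)) = √(-14317 + (-2 + 158)²) = √(-14317 + 156²) = √(-14317 + 24336) = √10019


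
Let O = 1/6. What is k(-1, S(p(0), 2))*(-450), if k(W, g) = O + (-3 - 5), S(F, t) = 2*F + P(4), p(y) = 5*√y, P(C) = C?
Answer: 3525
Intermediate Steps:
O = ⅙ ≈ 0.16667
S(F, t) = 4 + 2*F (S(F, t) = 2*F + 4 = 4 + 2*F)
k(W, g) = -47/6 (k(W, g) = ⅙ + (-3 - 5) = ⅙ - 8 = -47/6)
k(-1, S(p(0), 2))*(-450) = -47/6*(-450) = 3525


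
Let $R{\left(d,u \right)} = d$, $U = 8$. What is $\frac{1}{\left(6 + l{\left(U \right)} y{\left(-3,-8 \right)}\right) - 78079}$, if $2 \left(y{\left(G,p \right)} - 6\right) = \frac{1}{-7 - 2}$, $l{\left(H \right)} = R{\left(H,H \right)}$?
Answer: $- \frac{9}{702229} \approx -1.2816 \cdot 10^{-5}$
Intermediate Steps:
$l{\left(H \right)} = H$
$y{\left(G,p \right)} = \frac{107}{18}$ ($y{\left(G,p \right)} = 6 + \frac{1}{2 \left(-7 - 2\right)} = 6 + \frac{1}{2 \left(-9\right)} = 6 + \frac{1}{2} \left(- \frac{1}{9}\right) = 6 - \frac{1}{18} = \frac{107}{18}$)
$\frac{1}{\left(6 + l{\left(U \right)} y{\left(-3,-8 \right)}\right) - 78079} = \frac{1}{\left(6 + 8 \cdot \frac{107}{18}\right) - 78079} = \frac{1}{\left(6 + \frac{428}{9}\right) - 78079} = \frac{1}{\frac{482}{9} - 78079} = \frac{1}{- \frac{702229}{9}} = - \frac{9}{702229}$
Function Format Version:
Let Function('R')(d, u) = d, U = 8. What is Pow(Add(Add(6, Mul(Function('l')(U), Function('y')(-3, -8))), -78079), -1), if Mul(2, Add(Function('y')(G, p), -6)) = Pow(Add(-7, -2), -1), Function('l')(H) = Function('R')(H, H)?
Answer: Rational(-9, 702229) ≈ -1.2816e-5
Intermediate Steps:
Function('l')(H) = H
Function('y')(G, p) = Rational(107, 18) (Function('y')(G, p) = Add(6, Mul(Rational(1, 2), Pow(Add(-7, -2), -1))) = Add(6, Mul(Rational(1, 2), Pow(-9, -1))) = Add(6, Mul(Rational(1, 2), Rational(-1, 9))) = Add(6, Rational(-1, 18)) = Rational(107, 18))
Pow(Add(Add(6, Mul(Function('l')(U), Function('y')(-3, -8))), -78079), -1) = Pow(Add(Add(6, Mul(8, Rational(107, 18))), -78079), -1) = Pow(Add(Add(6, Rational(428, 9)), -78079), -1) = Pow(Add(Rational(482, 9), -78079), -1) = Pow(Rational(-702229, 9), -1) = Rational(-9, 702229)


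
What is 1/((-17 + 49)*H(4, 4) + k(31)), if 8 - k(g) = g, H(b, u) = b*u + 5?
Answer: 1/649 ≈ 0.0015408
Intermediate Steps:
H(b, u) = 5 + b*u
k(g) = 8 - g
1/((-17 + 49)*H(4, 4) + k(31)) = 1/((-17 + 49)*(5 + 4*4) + (8 - 1*31)) = 1/(32*(5 + 16) + (8 - 31)) = 1/(32*21 - 23) = 1/(672 - 23) = 1/649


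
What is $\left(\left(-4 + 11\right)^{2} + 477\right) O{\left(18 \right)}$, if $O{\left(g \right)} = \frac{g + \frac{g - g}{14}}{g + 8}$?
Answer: $\frac{4734}{13} \approx 364.15$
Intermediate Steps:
$O{\left(g \right)} = \frac{g}{8 + g}$ ($O{\left(g \right)} = \frac{g + 0 \cdot \frac{1}{14}}{8 + g} = \frac{g + 0}{8 + g} = \frac{g}{8 + g}$)
$\left(\left(-4 + 11\right)^{2} + 477\right) O{\left(18 \right)} = \left(\left(-4 + 11\right)^{2} + 477\right) \frac{18}{8 + 18} = \left(7^{2} + 477\right) \frac{18}{26} = \left(49 + 477\right) 18 \cdot \frac{1}{26} = 526 \cdot \frac{9}{13} = \frac{4734}{13}$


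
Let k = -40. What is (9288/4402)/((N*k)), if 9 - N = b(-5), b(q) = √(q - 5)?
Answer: -10449/2002910 - 1161*I*√10/2002910 ≈ -0.0052169 - 0.001833*I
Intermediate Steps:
b(q) = √(-5 + q)
N = 9 - I*√10 (N = 9 - √(-5 - 5) = 9 - √(-10) = 9 - I*√10 ≈ 9.0 - 3.1623*I)
(9288/4402)/((N*k)) = (9288/4402)/(((9 - I*√10)*(-40))) = (9288*(1/4402))/(-360 + 40*I*√10) = 4644/(2201*(-360 + 40*I*√10))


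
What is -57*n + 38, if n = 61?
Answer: -3439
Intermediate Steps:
-57*n + 38 = -57*61 + 38 = -3477 + 38 = -3439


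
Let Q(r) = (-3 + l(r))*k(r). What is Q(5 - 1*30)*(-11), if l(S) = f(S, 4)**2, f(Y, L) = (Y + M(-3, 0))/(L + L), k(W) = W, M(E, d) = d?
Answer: 119075/64 ≈ 1860.5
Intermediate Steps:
f(Y, L) = Y/(2*L) (f(Y, L) = (Y + 0)/(L + L) = Y/((2*L)) = Y*(1/(2*L)) = Y/(2*L))
l(S) = S**2/64 (l(S) = ((1/2)*S/4)**2 = ((1/2)*S*(1/4))**2 = (S/8)**2 = S**2/64)
Q(r) = r*(-3 + r**2/64) (Q(r) = (-3 + r**2/64)*r = r*(-3 + r**2/64))
Q(5 - 1*30)*(-11) = ((5 - 1*30)*(-192 + (5 - 1*30)**2)/64)*(-11) = ((5 - 30)*(-192 + (5 - 30)**2)/64)*(-11) = ((1/64)*(-25)*(-192 + (-25)**2))*(-11) = ((1/64)*(-25)*(-192 + 625))*(-11) = ((1/64)*(-25)*433)*(-11) = -10825/64*(-11) = 119075/64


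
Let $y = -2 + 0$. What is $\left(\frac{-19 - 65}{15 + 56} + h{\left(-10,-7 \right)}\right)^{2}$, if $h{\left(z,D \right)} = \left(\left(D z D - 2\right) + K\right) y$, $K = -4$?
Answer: $\frac{4948841104}{5041} \approx 9.8172 \cdot 10^{5}$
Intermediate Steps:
$y = -2$
$h{\left(z,D \right)} = 12 - 2 z D^{2}$ ($h{\left(z,D \right)} = \left(\left(D z D - 2\right) - 4\right) \left(-2\right) = \left(\left(z D^{2} - 2\right) - 4\right) \left(-2\right) = \left(\left(-2 + z D^{2}\right) - 4\right) \left(-2\right) = \left(-6 + z D^{2}\right) \left(-2\right) = 12 - 2 z D^{2}$)
$\left(\frac{-19 - 65}{15 + 56} + h{\left(-10,-7 \right)}\right)^{2} = \left(\frac{-19 - 65}{15 + 56} - \left(-12 - 20 \left(-7\right)^{2}\right)\right)^{2} = \left(- \frac{84}{71} - \left(-12 - 980\right)\right)^{2} = \left(\left(-84\right) \frac{1}{71} + \left(12 + 980\right)\right)^{2} = \left(- \frac{84}{71} + 992\right)^{2} = \left(\frac{70348}{71}\right)^{2} = \frac{4948841104}{5041}$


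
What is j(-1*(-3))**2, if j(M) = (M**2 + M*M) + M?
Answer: 441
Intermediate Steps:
j(M) = M + 2*M**2 (j(M) = (M**2 + M**2) + M = 2*M**2 + M = M + 2*M**2)
j(-1*(-3))**2 = ((-1*(-3))*(1 + 2*(-1*(-3))))**2 = (3*(1 + 2*3))**2 = (3*(1 + 6))**2 = (3*7)**2 = 21**2 = 441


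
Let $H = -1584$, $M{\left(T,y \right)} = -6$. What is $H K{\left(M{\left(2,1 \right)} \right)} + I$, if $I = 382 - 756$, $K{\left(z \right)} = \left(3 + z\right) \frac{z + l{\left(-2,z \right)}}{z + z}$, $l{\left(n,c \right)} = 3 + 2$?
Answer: $22$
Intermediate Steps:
$l{\left(n,c \right)} = 5$
$K{\left(z \right)} = \frac{\left(3 + z\right) \left(5 + z\right)}{2 z}$ ($K{\left(z \right)} = \left(3 + z\right) \frac{z + 5}{z + z} = \left(3 + z\right) \frac{5 + z}{2 z} = \frac{\left(3 + z\right) \left(5 + z\right)}{2 z}$)
$I = -374$ ($I = 382 - 756 = -374$)
$H K{\left(M{\left(2,1 \right)} \right)} + I = - 1584 \frac{15 - 6 \left(8 - 6\right)}{2 \left(-6\right)} - 374 = - 1584 \cdot \frac{1}{2} \left(- \frac{1}{6}\right) \left(15 - 12\right) - 374 = - 1584 \cdot \frac{1}{2} \left(- \frac{1}{6}\right) 3 - 374 = \left(-1584\right) \left(- \frac{1}{4}\right) - 374 = 396 - 374 = 22$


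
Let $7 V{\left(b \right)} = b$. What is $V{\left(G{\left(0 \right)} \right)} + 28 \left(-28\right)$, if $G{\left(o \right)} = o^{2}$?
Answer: $-784$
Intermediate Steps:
$V{\left(b \right)} = \frac{b}{7}$
$V{\left(G{\left(0 \right)} \right)} + 28 \left(-28\right) = \frac{0^{2}}{7} + 28 \left(-28\right) = \frac{1}{7} \cdot 0 - 784 = 0 - 784 = -784$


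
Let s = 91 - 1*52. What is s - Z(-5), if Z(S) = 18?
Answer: 21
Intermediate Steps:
s = 39 (s = 91 - 52 = 39)
s - Z(-5) = 39 - 1*18 = 39 - 18 = 21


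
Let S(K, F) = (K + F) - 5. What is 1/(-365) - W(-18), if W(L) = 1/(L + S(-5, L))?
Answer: 319/16790 ≈ 0.018999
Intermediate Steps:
S(K, F) = -5 + F + K (S(K, F) = (F + K) - 5 = -5 + F + K)
W(L) = 1/(-10 + 2*L) (W(L) = 1/(L + (-5 + L - 5)) = 1/(L + (-10 + L)) = 1/(-10 + 2*L))
1/(-365) - W(-18) = 1/(-365) - 1/(2*(-5 - 18)) = -1/365 - 1/(2*(-23)) = -1/365 - (-1)/(2*23) = -1/365 - 1*(-1/46) = -1/365 + 1/46 = 319/16790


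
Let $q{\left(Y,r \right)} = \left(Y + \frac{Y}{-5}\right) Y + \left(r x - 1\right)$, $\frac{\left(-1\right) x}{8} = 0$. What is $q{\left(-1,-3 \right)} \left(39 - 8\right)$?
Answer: $- \frac{31}{5} \approx -6.2$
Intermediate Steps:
$x = 0$ ($x = \left(-8\right) 0 = 0$)
$q{\left(Y,r \right)} = -1 + \frac{4 Y^{2}}{5}$ ($q{\left(Y,r \right)} = \left(Y + \frac{Y}{-5}\right) Y + \left(r 0 - 1\right) = \left(Y + Y \left(- \frac{1}{5}\right)\right) Y + \left(0 - 1\right) = \left(Y - \frac{Y}{5}\right) Y - 1 = \frac{4 Y}{5} Y - 1 = \frac{4 Y^{2}}{5} - 1 = -1 + \frac{4 Y^{2}}{5}$)
$q{\left(-1,-3 \right)} \left(39 - 8\right) = \left(-1 + \frac{4 \left(-1\right)^{2}}{5}\right) \left(39 - 8\right) = \left(-1 + \frac{4}{5} \cdot 1\right) 31 = \left(-1 + \frac{4}{5}\right) 31 = \left(- \frac{1}{5}\right) 31 = - \frac{31}{5}$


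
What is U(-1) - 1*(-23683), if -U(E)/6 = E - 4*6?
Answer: 23833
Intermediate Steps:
U(E) = 144 - 6*E (U(E) = -6*(E - 4*6) = -6*(E - 24) = -6*(-24 + E) = 144 - 6*E)
U(-1) - 1*(-23683) = (144 - 6*(-1)) - 1*(-23683) = (144 + 6) + 23683 = 150 + 23683 = 23833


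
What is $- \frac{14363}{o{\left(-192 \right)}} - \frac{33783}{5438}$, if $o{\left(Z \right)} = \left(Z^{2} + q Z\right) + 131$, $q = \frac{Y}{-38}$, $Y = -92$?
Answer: $- \frac{24931882045}{3774368974} \approx -6.6056$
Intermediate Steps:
$q = \frac{46}{19}$ ($q = - \frac{92}{-38} = \left(-92\right) \left(- \frac{1}{38}\right) = \frac{46}{19} \approx 2.4211$)
$o{\left(Z \right)} = 131 + Z^{2} + \frac{46 Z}{19}$ ($o{\left(Z \right)} = \left(Z^{2} + \frac{46 Z}{19}\right) + 131 = 131 + Z^{2} + \frac{46 Z}{19}$)
$- \frac{14363}{o{\left(-192 \right)}} - \frac{33783}{5438} = - \frac{14363}{131 + \left(-192\right)^{2} + \frac{46}{19} \left(-192\right)} - \frac{33783}{5438} = - \frac{14363}{131 + 36864 - \frac{8832}{19}} - \frac{33783}{5438} = - \frac{14363}{\frac{694073}{19}} - \frac{33783}{5438} = \left(-14363\right) \frac{19}{694073} - \frac{33783}{5438} = - \frac{272897}{694073} - \frac{33783}{5438} = - \frac{24931882045}{3774368974}$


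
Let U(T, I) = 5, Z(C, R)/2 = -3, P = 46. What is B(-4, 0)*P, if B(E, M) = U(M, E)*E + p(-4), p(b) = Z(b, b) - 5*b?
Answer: -276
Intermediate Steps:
Z(C, R) = -6 (Z(C, R) = 2*(-3) = -6)
p(b) = -6 - 5*b
B(E, M) = 14 + 5*E (B(E, M) = 5*E + (-6 - 5*(-4)) = 5*E + (-6 + 20) = 5*E + 14 = 14 + 5*E)
B(-4, 0)*P = (14 + 5*(-4))*46 = (14 - 20)*46 = -6*46 = -276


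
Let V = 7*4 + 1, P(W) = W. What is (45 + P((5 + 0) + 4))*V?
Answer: 1566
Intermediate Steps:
V = 29 (V = 28 + 1 = 29)
(45 + P((5 + 0) + 4))*V = (45 + ((5 + 0) + 4))*29 = (45 + (5 + 4))*29 = (45 + 9)*29 = 54*29 = 1566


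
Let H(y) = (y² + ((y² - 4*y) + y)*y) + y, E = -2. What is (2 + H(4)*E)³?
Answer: -343000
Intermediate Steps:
H(y) = y + y² + y*(y² - 3*y) (H(y) = (y² + (y² - 3*y)*y) + y = (y² + y*(y² - 3*y)) + y = y + y² + y*(y² - 3*y))
(2 + H(4)*E)³ = (2 + (4*(1 + 4² - 2*4))*(-2))³ = (2 + (4*(1 + 16 - 8))*(-2))³ = (2 + (4*9)*(-2))³ = (2 + 36*(-2))³ = (2 - 72)³ = (-70)³ = -343000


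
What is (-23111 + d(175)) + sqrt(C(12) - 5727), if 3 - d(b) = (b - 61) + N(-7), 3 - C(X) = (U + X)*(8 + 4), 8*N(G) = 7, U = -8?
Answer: -185783/8 + 2*I*sqrt(1443) ≈ -23223.0 + 75.974*I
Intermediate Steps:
N(G) = 7/8 (N(G) = (1/8)*7 = 7/8)
C(X) = 99 - 12*X (C(X) = 3 - (-8 + X)*(8 + 4) = 3 - (-8 + X)*12 = 3 - (-96 + 12*X) = 3 + (96 - 12*X) = 99 - 12*X)
d(b) = 505/8 - b (d(b) = 3 - ((b - 61) + 7/8) = 3 - ((-61 + b) + 7/8) = 3 - (-481/8 + b) = 3 + (481/8 - b) = 505/8 - b)
(-23111 + d(175)) + sqrt(C(12) - 5727) = (-23111 + (505/8 - 1*175)) + sqrt((99 - 12*12) - 5727) = (-23111 + (505/8 - 175)) + sqrt((99 - 144) - 5727) = (-23111 - 895/8) + sqrt(-45 - 5727) = -185783/8 + sqrt(-5772) = -185783/8 + 2*I*sqrt(1443)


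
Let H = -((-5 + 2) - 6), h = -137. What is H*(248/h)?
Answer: -2232/137 ≈ -16.292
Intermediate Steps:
H = 9 (H = -(-3 - 6) = -1*(-9) = 9)
H*(248/h) = 9*(248/(-137)) = 9*(248*(-1/137)) = 9*(-248/137) = -2232/137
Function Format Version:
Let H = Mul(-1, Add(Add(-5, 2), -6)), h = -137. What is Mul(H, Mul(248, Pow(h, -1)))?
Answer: Rational(-2232, 137) ≈ -16.292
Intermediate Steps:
H = 9 (H = Mul(-1, Add(-3, -6)) = Mul(-1, -9) = 9)
Mul(H, Mul(248, Pow(h, -1))) = Mul(9, Mul(248, Pow(-137, -1))) = Mul(9, Mul(248, Rational(-1, 137))) = Mul(9, Rational(-248, 137)) = Rational(-2232, 137)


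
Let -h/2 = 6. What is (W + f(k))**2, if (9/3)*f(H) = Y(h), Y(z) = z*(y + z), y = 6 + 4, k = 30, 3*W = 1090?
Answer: 1240996/9 ≈ 1.3789e+5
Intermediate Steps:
W = 1090/3 (W = (1/3)*1090 = 1090/3 ≈ 363.33)
h = -12 (h = -2*6 = -12)
y = 10
Y(z) = z*(10 + z)
f(H) = 8 (f(H) = (-12*(10 - 12))/3 = (-12*(-2))/3 = (1/3)*24 = 8)
(W + f(k))**2 = (1090/3 + 8)**2 = (1114/3)**2 = 1240996/9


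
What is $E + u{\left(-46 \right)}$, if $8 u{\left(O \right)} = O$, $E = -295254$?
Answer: $- \frac{1181039}{4} \approx -2.9526 \cdot 10^{5}$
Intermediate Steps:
$u{\left(O \right)} = \frac{O}{8}$
$E + u{\left(-46 \right)} = -295254 + \frac{1}{8} \left(-46\right) = -295254 - \frac{23}{4} = - \frac{1181039}{4}$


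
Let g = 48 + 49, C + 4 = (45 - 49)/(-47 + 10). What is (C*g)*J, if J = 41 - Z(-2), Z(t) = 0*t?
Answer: -572688/37 ≈ -15478.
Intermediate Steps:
Z(t) = 0
C = -144/37 (C = -4 + (45 - 49)/(-47 + 10) = -4 - 4/(-37) = -4 - 4*(-1/37) = -4 + 4/37 = -144/37 ≈ -3.8919)
g = 97
J = 41 (J = 41 - 1*0 = 41 + 0 = 41)
(C*g)*J = -144/37*97*41 = -13968/37*41 = -572688/37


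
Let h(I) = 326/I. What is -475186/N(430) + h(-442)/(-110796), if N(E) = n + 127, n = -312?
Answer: 11635364510531/4529894460 ≈ 2568.6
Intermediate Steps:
N(E) = -185 (N(E) = -312 + 127 = -185)
-475186/N(430) + h(-442)/(-110796) = -475186/(-185) + (326/(-442))/(-110796) = -475186*(-1/185) + (326*(-1/442))*(-1/110796) = 475186/185 - 163/221*(-1/110796) = 475186/185 + 163/24485916 = 11635364510531/4529894460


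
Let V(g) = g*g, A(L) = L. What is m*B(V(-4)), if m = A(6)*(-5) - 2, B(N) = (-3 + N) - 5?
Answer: -256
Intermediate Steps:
V(g) = g²
B(N) = -8 + N
m = -32 (m = 6*(-5) - 2 = -30 - 2 = -32)
m*B(V(-4)) = -32*(-8 + (-4)²) = -32*(-8 + 16) = -32*8 = -256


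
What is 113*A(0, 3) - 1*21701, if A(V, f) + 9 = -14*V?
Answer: -22718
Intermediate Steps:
A(V, f) = -9 - 14*V
113*A(0, 3) - 1*21701 = 113*(-9 - 14*0) - 1*21701 = 113*(-9 + 0) - 21701 = 113*(-9) - 21701 = -1017 - 21701 = -22718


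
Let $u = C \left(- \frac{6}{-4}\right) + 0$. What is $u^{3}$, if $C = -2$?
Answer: $-27$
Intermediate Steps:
$u = -3$ ($u = - 2 \left(- \frac{6}{-4}\right) + 0 = - 2 \left(\left(-6\right) \left(- \frac{1}{4}\right)\right) + 0 = \left(-2\right) \frac{3}{2} + 0 = -3 + 0 = -3$)
$u^{3} = \left(-3\right)^{3} = -27$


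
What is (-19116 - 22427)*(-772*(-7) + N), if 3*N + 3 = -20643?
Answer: 61400554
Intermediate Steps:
N = -6882 (N = -1 + (⅓)*(-20643) = -1 - 6881 = -6882)
(-19116 - 22427)*(-772*(-7) + N) = (-19116 - 22427)*(-772*(-7) - 6882) = -41543*(5404 - 6882) = -41543*(-1478) = 61400554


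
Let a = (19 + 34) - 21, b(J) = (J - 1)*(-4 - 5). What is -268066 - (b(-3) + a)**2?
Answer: -272690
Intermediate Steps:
b(J) = 9 - 9*J (b(J) = (-1 + J)*(-9) = 9 - 9*J)
a = 32 (a = 53 - 21 = 32)
-268066 - (b(-3) + a)**2 = -268066 - ((9 - 9*(-3)) + 32)**2 = -268066 - ((9 + 27) + 32)**2 = -268066 - (36 + 32)**2 = -268066 - 1*68**2 = -268066 - 1*4624 = -268066 - 4624 = -272690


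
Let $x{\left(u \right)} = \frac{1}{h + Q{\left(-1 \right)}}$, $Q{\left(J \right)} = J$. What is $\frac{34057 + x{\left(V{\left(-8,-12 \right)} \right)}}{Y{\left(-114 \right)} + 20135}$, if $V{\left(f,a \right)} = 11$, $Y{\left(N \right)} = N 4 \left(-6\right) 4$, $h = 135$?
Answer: $\frac{4563639}{4164586} \approx 1.0958$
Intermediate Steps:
$Y{\left(N \right)} = - 96 N$ ($Y{\left(N \right)} = 4 N \left(-6\right) 4 = - 24 N 4 = - 96 N$)
$x{\left(u \right)} = \frac{1}{134}$ ($x{\left(u \right)} = \frac{1}{135 - 1} = \frac{1}{134}$)
$\frac{34057 + x{\left(V{\left(-8,-12 \right)} \right)}}{Y{\left(-114 \right)} + 20135} = \frac{34057 + \frac{1}{134}}{\left(-96\right) \left(-114\right) + 20135} = \frac{4563639}{134 \left(10944 + 20135\right)} = \frac{4563639}{134 \cdot 31079} = \frac{4563639}{134} \cdot \frac{1}{31079} = \frac{4563639}{4164586}$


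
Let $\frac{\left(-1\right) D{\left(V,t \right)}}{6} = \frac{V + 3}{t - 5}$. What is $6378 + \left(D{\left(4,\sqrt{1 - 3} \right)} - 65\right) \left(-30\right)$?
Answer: $\frac{24284}{3} - \frac{140 i \sqrt{2}}{3} \approx 8094.7 - 65.997 i$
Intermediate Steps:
$D{\left(V,t \right)} = - \frac{6 \left(3 + V\right)}{-5 + t}$ ($D{\left(V,t \right)} = - 6 \frac{V + 3}{t - 5} = - 6 \frac{3 + V}{-5 + t} = - \frac{6 \left(3 + V\right)}{-5 + t}$)
$6378 + \left(D{\left(4,\sqrt{1 - 3} \right)} - 65\right) \left(-30\right) = 6378 + \left(\frac{6 \left(-3 - 4\right)}{-5 + \sqrt{1 - 3}} - 65\right) \left(-30\right) = 6378 + \left(\frac{6 \left(-3 - 4\right)}{-5 + \sqrt{-2}} - 65\right) \left(-30\right) = 6378 + \left(6 \frac{1}{-5 + i \sqrt{2}} \left(-7\right) - 65\right) \left(-30\right) = 6378 + \left(- \frac{42}{-5 + i \sqrt{2}} - 65\right) \left(-30\right) = 6378 + \left(-65 - \frac{42}{-5 + i \sqrt{2}}\right) \left(-30\right) = 6378 + \left(1950 + \frac{1260}{-5 + i \sqrt{2}}\right) = 8328 + \frac{1260}{-5 + i \sqrt{2}}$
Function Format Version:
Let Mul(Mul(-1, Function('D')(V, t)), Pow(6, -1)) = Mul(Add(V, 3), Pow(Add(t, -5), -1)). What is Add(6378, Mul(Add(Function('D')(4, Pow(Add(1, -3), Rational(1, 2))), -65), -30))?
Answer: Add(Rational(24284, 3), Mul(Rational(-140, 3), I, Pow(2, Rational(1, 2)))) ≈ Add(8094.7, Mul(-65.997, I))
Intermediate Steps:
Function('D')(V, t) = Mul(-6, Pow(Add(-5, t), -1), Add(3, V)) (Function('D')(V, t) = Mul(-6, Mul(Add(V, 3), Pow(Add(t, -5), -1))) = Mul(-6, Mul(Add(3, V), Pow(Add(-5, t), -1))) = Mul(-6, Mul(Pow(Add(-5, t), -1), Add(3, V))) = Mul(-6, Pow(Add(-5, t), -1), Add(3, V)))
Add(6378, Mul(Add(Function('D')(4, Pow(Add(1, -3), Rational(1, 2))), -65), -30)) = Add(6378, Mul(Add(Mul(6, Pow(Add(-5, Pow(Add(1, -3), Rational(1, 2))), -1), Add(-3, Mul(-1, 4))), -65), -30)) = Add(6378, Mul(Add(Mul(6, Pow(Add(-5, Pow(-2, Rational(1, 2))), -1), Add(-3, -4)), -65), -30)) = Add(6378, Mul(Add(Mul(6, Pow(Add(-5, Mul(I, Pow(2, Rational(1, 2)))), -1), -7), -65), -30)) = Add(6378, Mul(Add(Mul(-42, Pow(Add(-5, Mul(I, Pow(2, Rational(1, 2)))), -1)), -65), -30)) = Add(6378, Mul(Add(-65, Mul(-42, Pow(Add(-5, Mul(I, Pow(2, Rational(1, 2)))), -1))), -30)) = Add(6378, Add(1950, Mul(1260, Pow(Add(-5, Mul(I, Pow(2, Rational(1, 2)))), -1)))) = Add(8328, Mul(1260, Pow(Add(-5, Mul(I, Pow(2, Rational(1, 2)))), -1)))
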